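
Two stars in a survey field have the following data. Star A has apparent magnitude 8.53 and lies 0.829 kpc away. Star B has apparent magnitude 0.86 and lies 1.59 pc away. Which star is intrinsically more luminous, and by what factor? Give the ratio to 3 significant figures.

Star A: d = 0.829 kpc = 829.0 pc
Star A: M = m − 5 log₁₀ d + 5 = 8.53 − 5·2.9186 + 5 = -1.063
Star B: M = m − 5 log₁₀ d + 5 = 0.86 − 5·0.2014 + 5 = 4.853
ΔM = M_A − M_B = -1.063 − (4.853) = -5.916; smaller M is more luminous → Star A.
L ratio = 10^(0.4 |ΔM|) = 10^2.366 = 232.4

Star A is more luminous, by a factor of 232.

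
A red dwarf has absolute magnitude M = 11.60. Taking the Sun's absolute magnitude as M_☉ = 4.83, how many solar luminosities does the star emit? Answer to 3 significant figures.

M − M_☉ = 11.60 − 4.83 = 6.770
L/L_☉ = 10^(−0.4 (M − M_☉)) = 10^-2.708 = 1.959×10^-3

L/L_☉ ≈ 1.96×10^-3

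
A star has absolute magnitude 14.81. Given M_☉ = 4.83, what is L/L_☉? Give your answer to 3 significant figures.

M − M_☉ = 14.81 − 4.83 = 9.980
L/L_☉ = 10^(−0.4 (M − M_☉)) = 10^-3.992 = 1.019×10^-4

L/L_☉ ≈ 1.02×10^-4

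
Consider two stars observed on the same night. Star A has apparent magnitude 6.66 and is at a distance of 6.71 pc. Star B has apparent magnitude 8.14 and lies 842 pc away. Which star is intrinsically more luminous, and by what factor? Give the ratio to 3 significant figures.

Star A: M = m − 5 log₁₀ d + 5 = 6.66 − 5·0.8267 + 5 = 7.526
Star B: M = m − 5 log₁₀ d + 5 = 8.14 − 5·2.9253 + 5 = -1.487
ΔM = M_A − M_B = 7.526 − (-1.487) = 9.013; smaller M is more luminous → Star B.
L ratio = 10^(0.4 |ΔM|) = 10^3.605 = 4029

Star B is more luminous, by a factor of 4030.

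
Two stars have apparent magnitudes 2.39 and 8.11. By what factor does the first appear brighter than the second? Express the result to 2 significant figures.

Δm = 2.39 − (8.11) = -5.72
Flux ratio = 10^(−0.4 Δm) = 10^(−0.4 × -5.72) = 10^2.288 = 194.1

190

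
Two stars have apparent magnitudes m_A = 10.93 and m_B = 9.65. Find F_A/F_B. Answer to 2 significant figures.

Δm = 10.93 − (9.65) = 1.28
Flux ratio = 10^(−0.4 Δm) = 10^(−0.4 × 1.28) = 10^-0.512 = 0.3076

F_A/F_B ≈ 0.31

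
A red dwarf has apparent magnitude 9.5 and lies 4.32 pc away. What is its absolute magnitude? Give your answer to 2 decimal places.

M ≈ 11.32

5 log₁₀(d/10 pc) = 5 log₁₀(4.320) − 5 = -1.823
M = m − 5 log₁₀(d/10) = 9.5 + 1.823 = 11.323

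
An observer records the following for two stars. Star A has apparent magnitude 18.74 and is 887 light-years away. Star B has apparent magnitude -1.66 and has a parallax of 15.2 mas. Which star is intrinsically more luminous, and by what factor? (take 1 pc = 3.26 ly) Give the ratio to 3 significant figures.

Star A: d = 887 ly / 3.26 = 272.1 pc
Star A: M = m − 5 log₁₀ d + 5 = 18.74 − 5·2.4347 + 5 = 11.566
Star B: p = 15.2 mas = 0.0152″ → d = 1/p = 65.79 pc
Star B: M = m − 5 log₁₀ d + 5 = -1.66 − 5·1.8182 + 5 = -5.751
ΔM = M_A − M_B = 11.566 − (-5.751) = 17.317; smaller M is more luminous → Star B.
L ratio = 10^(0.4 |ΔM|) = 10^6.927 = 8.451×10^6

Star B is more luminous, by a factor of 8.45×10^6.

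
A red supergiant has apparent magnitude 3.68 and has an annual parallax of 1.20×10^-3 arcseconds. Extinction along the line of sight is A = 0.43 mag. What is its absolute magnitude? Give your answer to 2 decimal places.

d = 1/p = 1/1.20×10^-3″ = 833.3 pc
5 log₁₀(d/10 pc) = 5 log₁₀(833.3) − 5 = 9.604
M = m − 5 log₁₀(d/10) − A = 3.68 − 9.604 − 0.43 = -6.354

M ≈ -6.35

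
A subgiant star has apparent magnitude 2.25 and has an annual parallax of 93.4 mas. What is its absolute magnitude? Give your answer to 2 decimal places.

p = 93.4 mas = 0.0934″ → d = 1/p = 10.71 pc
5 log₁₀(d/10 pc) = 5 log₁₀(10.71) − 5 = 0.148
M = m − 5 log₁₀(d/10) = 2.25 − 0.148 = 2.102

M ≈ 2.10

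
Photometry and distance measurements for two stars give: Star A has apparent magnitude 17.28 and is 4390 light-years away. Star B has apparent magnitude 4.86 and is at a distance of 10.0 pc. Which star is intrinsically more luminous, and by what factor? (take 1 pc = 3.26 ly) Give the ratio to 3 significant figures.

Star B is more luminous, by a factor of 5.12.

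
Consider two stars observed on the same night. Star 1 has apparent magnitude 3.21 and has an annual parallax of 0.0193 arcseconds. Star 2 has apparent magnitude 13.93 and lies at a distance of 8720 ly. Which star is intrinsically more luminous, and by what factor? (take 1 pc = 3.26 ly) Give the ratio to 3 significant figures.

Star 1: d = 1/p = 1/0.0193″ = 51.81 pc
Star 1: M = m − 5 log₁₀ d + 5 = 3.21 − 5·1.7144 + 5 = -0.362
Star 2: d = 8720 ly / 3.26 = 2675 pc
Star 2: M = m − 5 log₁₀ d + 5 = 13.93 − 5·3.4273 + 5 = 1.794
ΔM = M_1 − M_2 = -0.362 − (1.794) = -2.156; smaller M is more luminous → Star 1.
L ratio = 10^(0.4 |ΔM|) = 10^0.862 = 7.283

Star 1 is more luminous, by a factor of 7.28.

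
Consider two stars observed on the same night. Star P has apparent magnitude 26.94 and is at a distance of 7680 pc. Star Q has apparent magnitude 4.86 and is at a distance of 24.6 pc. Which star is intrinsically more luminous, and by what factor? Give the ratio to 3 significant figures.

Star P: M = m − 5 log₁₀ d + 5 = 26.94 − 5·3.8854 + 5 = 12.513
Star Q: M = m − 5 log₁₀ d + 5 = 4.86 − 5·1.3909 + 5 = 2.905
ΔM = M_P − M_Q = 12.513 − (2.905) = 9.608; smaller M is more luminous → Star Q.
L ratio = 10^(0.4 |ΔM|) = 10^3.843 = 6969

Star Q is more luminous, by a factor of 6970.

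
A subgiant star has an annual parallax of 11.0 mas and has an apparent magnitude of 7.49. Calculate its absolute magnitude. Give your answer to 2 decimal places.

p = 11.0 mas = 0.0110″ → d = 1/p = 90.91 pc
5 log₁₀(d/10 pc) = 5 log₁₀(90.91) − 5 = 4.793
M = m − 5 log₁₀(d/10) = 7.49 − 4.793 = 2.697

M ≈ 2.70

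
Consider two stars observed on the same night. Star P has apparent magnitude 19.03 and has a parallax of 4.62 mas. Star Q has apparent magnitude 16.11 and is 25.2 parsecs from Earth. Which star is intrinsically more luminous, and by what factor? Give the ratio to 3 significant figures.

Star P is more luminous, by a factor of 5.01.

Star P: p = 4.62 mas = 4.62×10^-3″ → d = 1/p = 216.5 pc
Star P: M = m − 5 log₁₀ d + 5 = 19.03 − 5·2.3354 + 5 = 12.353
Star Q: M = m − 5 log₁₀ d + 5 = 16.11 − 5·1.4014 + 5 = 14.103
ΔM = M_P − M_Q = 12.353 − (14.103) = -1.750; smaller M is more luminous → Star P.
L ratio = 10^(0.4 |ΔM|) = 10^0.700 = 5.011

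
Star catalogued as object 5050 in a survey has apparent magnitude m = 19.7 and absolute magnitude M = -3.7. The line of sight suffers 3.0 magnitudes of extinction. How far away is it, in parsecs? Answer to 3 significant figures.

d ≈ 120000 pc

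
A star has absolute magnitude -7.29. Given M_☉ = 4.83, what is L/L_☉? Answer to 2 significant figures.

M − M_☉ = -7.29 − 4.83 = -12.120
L/L_☉ = 10^(−0.4 (M − M_☉)) = 10^4.848 = 70470

L/L_☉ ≈ 70000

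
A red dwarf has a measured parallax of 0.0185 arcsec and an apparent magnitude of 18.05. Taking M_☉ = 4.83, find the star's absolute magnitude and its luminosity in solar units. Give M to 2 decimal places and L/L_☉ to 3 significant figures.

M ≈ 14.39; L/L_☉ ≈ 1.51×10^-4

d = 1/p = 1/0.0185″ = 54.05 pc
M = m − 5 log₁₀ d + 5 = 18.05 − 5·1.7328 + 5 = 14.386
M − M_☉ = 14.386 − 4.83 = 9.556
L/L_☉ = 10^(−0.4 × 9.556) = 1.505×10^-4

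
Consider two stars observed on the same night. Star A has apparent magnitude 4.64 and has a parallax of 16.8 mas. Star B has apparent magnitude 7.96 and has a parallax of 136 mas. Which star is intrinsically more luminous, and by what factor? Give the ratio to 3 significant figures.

Star A: p = 16.8 mas = 0.0168″ → d = 1/p = 59.52 pc
Star A: M = m − 5 log₁₀ d + 5 = 4.64 − 5·1.7747 + 5 = 0.767
Star B: p = 136 mas = 0.136″ → d = 1/p = 7.353 pc
Star B: M = m − 5 log₁₀ d + 5 = 7.96 − 5·0.8665 + 5 = 8.628
ΔM = M_A − M_B = 0.767 − (8.628) = -7.861; smaller M is more luminous → Star A.
L ratio = 10^(0.4 |ΔM|) = 10^3.144 = 1395

Star A is more luminous, by a factor of 1390.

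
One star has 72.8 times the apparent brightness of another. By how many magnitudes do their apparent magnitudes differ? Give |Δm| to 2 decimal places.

Pogson: Δm = −2.5 log₁₀(ratio) = −2.5 log₁₀(72.8) = −2.5 × 1.8621 = -4.655

|Δm| ≈ 4.66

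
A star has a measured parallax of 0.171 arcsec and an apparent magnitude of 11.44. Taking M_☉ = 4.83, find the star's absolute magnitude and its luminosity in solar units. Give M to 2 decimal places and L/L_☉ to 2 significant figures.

M ≈ 12.60; L/L_☉ ≈ 7.8×10^-4

d = 1/p = 1/0.171″ = 5.848 pc
M = m − 5 log₁₀ d + 5 = 11.44 − 5·0.7670 + 5 = 12.605
M − M_☉ = 12.605 − 4.83 = 7.775
L/L_☉ = 10^(−0.4 × 7.775) = 7.763×10^-4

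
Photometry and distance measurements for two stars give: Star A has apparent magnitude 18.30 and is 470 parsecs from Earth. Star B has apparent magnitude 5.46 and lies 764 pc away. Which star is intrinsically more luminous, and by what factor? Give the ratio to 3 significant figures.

Star B is more luminous, by a factor of 361000.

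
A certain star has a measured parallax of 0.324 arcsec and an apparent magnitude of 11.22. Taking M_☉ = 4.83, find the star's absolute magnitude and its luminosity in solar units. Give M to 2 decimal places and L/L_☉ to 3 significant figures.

M ≈ 13.77; L/L_☉ ≈ 2.65×10^-4

d = 1/p = 1/0.324″ = 3.086 pc
M = m − 5 log₁₀ d + 5 = 11.22 − 5·0.4895 + 5 = 13.773
M − M_☉ = 13.773 − 4.83 = 8.943
L/L_☉ = 10^(−0.4 × 8.943) = 2.648×10^-4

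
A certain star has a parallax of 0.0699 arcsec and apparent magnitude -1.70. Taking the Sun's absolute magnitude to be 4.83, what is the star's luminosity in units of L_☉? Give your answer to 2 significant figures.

d = 1/p = 1/0.0699″ = 14.31 pc
M = m − 5 log₁₀ d + 5 = -1.70 − 5·1.1555 + 5 = -2.478
M − M_☉ = -2.478 − 4.83 = -7.308
L/L_☉ = 10^(−0.4 × -7.308) = 837.6

L/L_☉ ≈ 840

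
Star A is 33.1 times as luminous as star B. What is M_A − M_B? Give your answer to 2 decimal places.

Pogson: ΔM = −2.5 log₁₀(ratio) = −2.5 log₁₀(33.1) = −2.5 × 1.5198 = -3.800
Star A is brighter, so it has the smaller magnitude: the difference is negative.

M_A − M_B ≈ -3.80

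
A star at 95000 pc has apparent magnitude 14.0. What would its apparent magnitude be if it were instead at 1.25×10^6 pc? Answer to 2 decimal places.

Flux ∝ 1/d², so Δm = 5 log₁₀(d₂/d₁) = 5 log₁₀(1.25×10^6/95000) = 5.596
m₂ = m₁ + Δm = 14.0 + (5.596) = 19.596

m ≈ 19.60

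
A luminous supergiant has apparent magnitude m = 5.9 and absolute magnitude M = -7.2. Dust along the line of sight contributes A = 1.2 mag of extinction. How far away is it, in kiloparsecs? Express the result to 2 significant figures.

d ≈ 2.4 kpc

m − M = 5 log₁₀(d/10 pc) + A  ⇒  5.9 − (-7.2) − 1.2 = 5 log₁₀(d/10)
11.900 = 5 log₁₀(d/10)
log₁₀ d = (m − M − A)/5 + 1 = 3.3800
d = 10^3.3800 = 2399 pc
= 2.399 kpc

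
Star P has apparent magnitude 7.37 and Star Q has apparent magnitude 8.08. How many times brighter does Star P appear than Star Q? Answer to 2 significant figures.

1.9

Δm = 7.37 − (8.08) = -0.71
Flux ratio = 10^(−0.4 Δm) = 10^(−0.4 × -0.71) = 10^0.284 = 1.923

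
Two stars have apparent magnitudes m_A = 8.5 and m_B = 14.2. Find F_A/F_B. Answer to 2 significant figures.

F_A/F_B ≈ 190

Δm = 8.5 − (14.2) = -5.7
Flux ratio = 10^(−0.4 Δm) = 10^(−0.4 × -5.7) = 10^2.280 = 190.5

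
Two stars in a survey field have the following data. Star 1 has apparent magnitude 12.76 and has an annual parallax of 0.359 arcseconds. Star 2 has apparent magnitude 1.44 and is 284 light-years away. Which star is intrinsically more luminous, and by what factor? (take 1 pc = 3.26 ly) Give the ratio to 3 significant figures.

Star 2 is more luminous, by a factor of 3.30×10^7.

Star 1: d = 1/p = 1/0.359″ = 2.786 pc
Star 1: M = m − 5 log₁₀ d + 5 = 12.76 − 5·0.4449 + 5 = 15.535
Star 2: d = 284 ly / 3.26 = 87.12 pc
Star 2: M = m − 5 log₁₀ d + 5 = 1.44 − 5·1.9401 + 5 = -3.261
ΔM = M_1 − M_2 = 15.535 − (-3.261) = 18.796; smaller M is more luminous → Star 2.
L ratio = 10^(0.4 |ΔM|) = 10^7.518 = 3.299×10^7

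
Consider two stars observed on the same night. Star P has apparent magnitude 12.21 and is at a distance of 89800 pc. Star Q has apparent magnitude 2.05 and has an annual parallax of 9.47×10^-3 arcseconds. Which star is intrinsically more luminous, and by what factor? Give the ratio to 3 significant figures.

Star P is more luminous, by a factor of 62.4.

Star P: M = m − 5 log₁₀ d + 5 = 12.21 − 5·4.9533 + 5 = -7.556
Star Q: d = 1/p = 1/9.47×10^-3″ = 105.6 pc
Star Q: M = m − 5 log₁₀ d + 5 = 2.05 − 5·2.0237 + 5 = -3.068
ΔM = M_P − M_Q = -7.556 − (-3.068) = -4.488; smaller M is more luminous → Star P.
L ratio = 10^(0.4 |ΔM|) = 10^1.795 = 62.41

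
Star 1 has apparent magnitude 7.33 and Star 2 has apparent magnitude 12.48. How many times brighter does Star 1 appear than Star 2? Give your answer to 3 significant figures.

Magnitude difference = -5.15
Flux ratio = 10^(−0.4 Δm) = 10^(−0.4 × -5.15) = 10^2.060 = 114.8

115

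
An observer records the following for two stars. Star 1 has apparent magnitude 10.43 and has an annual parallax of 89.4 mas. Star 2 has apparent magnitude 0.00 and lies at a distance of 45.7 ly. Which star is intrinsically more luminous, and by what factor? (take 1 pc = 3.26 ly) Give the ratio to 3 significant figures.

Star 1: p = 89.4 mas = 0.0894″ → d = 1/p = 11.19 pc
Star 1: M = m − 5 log₁₀ d + 5 = 10.43 − 5·1.0487 + 5 = 10.187
Star 2: d = 45.7 ly / 3.26 = 14.02 pc
Star 2: M = m − 5 log₁₀ d + 5 = 0.00 − 5·1.1467 + 5 = -0.733
ΔM = M_1 − M_2 = 10.187 − (-0.733) = 10.920; smaller M is more luminous → Star 2.
L ratio = 10^(0.4 |ΔM|) = 10^4.368 = 23340

Star 2 is more luminous, by a factor of 23300.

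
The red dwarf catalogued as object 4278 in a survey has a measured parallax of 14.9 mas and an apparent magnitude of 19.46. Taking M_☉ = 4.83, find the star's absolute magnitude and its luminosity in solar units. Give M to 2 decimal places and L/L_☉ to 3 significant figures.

M ≈ 15.33; L/L_☉ ≈ 6.33×10^-5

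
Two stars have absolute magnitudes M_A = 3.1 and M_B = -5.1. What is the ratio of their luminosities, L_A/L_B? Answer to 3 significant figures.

ΔM = M_A − M_B = 8.2
L_A/L_B = 10^(−0.4 ΔM) = 10^-3.280 = 5.248×10^-4

L_A/L_B ≈ 5.25×10^-4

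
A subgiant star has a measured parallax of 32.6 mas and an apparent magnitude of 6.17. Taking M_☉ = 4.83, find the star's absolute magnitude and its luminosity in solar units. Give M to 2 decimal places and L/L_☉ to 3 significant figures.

d = 1/p = 1000/32.6 mas = 30.67 pc
M = m − 5 log₁₀ d + 5 = 6.17 − 5·1.4868 + 5 = 3.736
M − M_☉ = 3.736 − 4.83 = -1.094
L/L_☉ = 10^(−0.4 × -1.094) = 2.739

M ≈ 3.74; L/L_☉ ≈ 2.74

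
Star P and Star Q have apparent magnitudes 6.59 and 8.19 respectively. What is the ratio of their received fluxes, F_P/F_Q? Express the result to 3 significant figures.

Δm = 6.59 − (8.19) = -1.60
Flux ratio = 10^(−0.4 Δm) = 10^(−0.4 × -1.60) = 10^0.640 = 4.365

F_P/F_Q ≈ 4.37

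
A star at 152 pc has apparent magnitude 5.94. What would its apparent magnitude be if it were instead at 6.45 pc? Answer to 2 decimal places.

Flux ∝ 1/d², so Δm = 5 log₁₀(d₂/d₁) = 5 log₁₀(6.45/152) = -6.861
m₂ = m₁ + Δm = 5.94 + (-6.861) = -0.921

m ≈ -0.92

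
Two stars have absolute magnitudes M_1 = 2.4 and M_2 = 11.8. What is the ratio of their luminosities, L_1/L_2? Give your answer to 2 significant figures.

ΔM = M_1 − M_2 = -9.4
L_1/L_2 = 10^(−0.4 ΔM) = 10^3.760 = 5754

L_1/L_2 ≈ 5800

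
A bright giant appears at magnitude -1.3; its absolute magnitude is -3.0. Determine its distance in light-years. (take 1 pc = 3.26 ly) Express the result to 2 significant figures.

μ = m − M = 1.700
m − M = 5 log₁₀ d − 5
log₁₀ d = (m − M)/5 + 1 = 1.3400
d = 10^1.3400 = 21.88 pc
= 71.32 ly

d ≈ 71 ly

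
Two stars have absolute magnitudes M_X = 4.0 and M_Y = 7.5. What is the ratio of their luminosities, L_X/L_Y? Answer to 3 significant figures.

L_X/L_Y ≈ 25.1

ΔM = M_X − M_Y = -3.5
L_X/L_Y = 10^(−0.4 ΔM) = 10^1.400 = 25.12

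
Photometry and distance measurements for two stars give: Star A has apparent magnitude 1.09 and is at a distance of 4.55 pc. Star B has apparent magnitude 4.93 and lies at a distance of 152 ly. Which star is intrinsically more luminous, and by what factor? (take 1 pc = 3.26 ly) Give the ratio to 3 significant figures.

Star A: M = m − 5 log₁₀ d + 5 = 1.09 − 5·0.6580 + 5 = 2.800
Star B: d = 152 ly / 3.26 = 46.63 pc
Star B: M = m − 5 log₁₀ d + 5 = 4.93 − 5·1.6686 + 5 = 1.587
ΔM = M_A − M_B = 2.800 − (1.587) = 1.213; smaller M is more luminous → Star B.
L ratio = 10^(0.4 |ΔM|) = 10^0.485 = 3.057

Star B is more luminous, by a factor of 3.06.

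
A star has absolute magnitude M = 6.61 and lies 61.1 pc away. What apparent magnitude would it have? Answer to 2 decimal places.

m ≈ 10.54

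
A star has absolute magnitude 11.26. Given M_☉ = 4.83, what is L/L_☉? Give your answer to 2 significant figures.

L/L_☉ ≈ 2.7×10^-3

M − M_☉ = 11.26 − 4.83 = 6.430
L/L_☉ = 10^(−0.4 (M − M_☉)) = 10^-2.572 = 2.679×10^-3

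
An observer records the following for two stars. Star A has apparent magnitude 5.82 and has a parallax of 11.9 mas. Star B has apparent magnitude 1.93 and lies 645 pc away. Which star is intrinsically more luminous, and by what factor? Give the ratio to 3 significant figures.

Star B is more luminous, by a factor of 2120.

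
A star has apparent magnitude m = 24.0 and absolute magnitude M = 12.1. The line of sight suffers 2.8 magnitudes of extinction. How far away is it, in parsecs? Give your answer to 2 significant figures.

m − M = 5 log₁₀(d/10 pc) + A  ⇒  24.0 − (12.1) − 2.8 = 5 log₁₀(d/10)
9.100 = 5 log₁₀(d/10)
log₁₀ d = (m − M − A)/5 + 1 = 2.8200
d = 10^2.8200 = 660.7 pc

d ≈ 660 pc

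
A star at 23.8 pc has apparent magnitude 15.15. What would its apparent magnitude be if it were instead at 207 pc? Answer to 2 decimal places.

Flux ∝ 1/d², so Δm = 5 log₁₀(d₂/d₁) = 5 log₁₀(207/23.8) = 4.697
m₂ = m₁ + Δm = 15.15 + (4.697) = 19.847

m ≈ 19.85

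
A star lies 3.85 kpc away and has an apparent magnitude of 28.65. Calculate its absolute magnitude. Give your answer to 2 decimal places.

M ≈ 15.72

d = 3.85 kpc = 3850 pc
5 log₁₀(d/10 pc) = 5 log₁₀(3850) − 5 = 12.927
M = m − 5 log₁₀(d/10) = 28.65 − 12.927 = 15.723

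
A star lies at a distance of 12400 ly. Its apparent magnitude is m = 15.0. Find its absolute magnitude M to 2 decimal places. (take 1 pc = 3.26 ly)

M ≈ 2.10

d = 12400 ly / 3.26 = 3804 pc
5 log₁₀(d/10 pc) = 5 log₁₀(3804) − 5 = 12.901
M = m − 5 log₁₀(d/10) = 15.0 − 12.901 = 2.099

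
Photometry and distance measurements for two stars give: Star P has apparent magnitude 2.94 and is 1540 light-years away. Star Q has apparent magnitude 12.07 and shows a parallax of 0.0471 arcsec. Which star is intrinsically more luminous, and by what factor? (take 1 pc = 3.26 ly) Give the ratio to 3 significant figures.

Star P is more luminous, by a factor of 2.22×10^6.

Star P: d = 1540 ly / 3.26 = 472.4 pc
Star P: M = m − 5 log₁₀ d + 5 = 2.94 − 5·2.6743 + 5 = -5.432
Star Q: d = 1/p = 1/0.0471″ = 21.23 pc
Star Q: M = m − 5 log₁₀ d + 5 = 12.07 − 5·1.3270 + 5 = 10.435
ΔM = M_P − M_Q = -5.432 − (10.435) = -15.867; smaller M is more luminous → Star P.
L ratio = 10^(0.4 |ΔM|) = 10^6.347 = 2.222×10^6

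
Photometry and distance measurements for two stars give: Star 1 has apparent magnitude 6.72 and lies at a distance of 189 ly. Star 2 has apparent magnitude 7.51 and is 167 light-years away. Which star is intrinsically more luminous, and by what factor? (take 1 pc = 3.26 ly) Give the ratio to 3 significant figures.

Star 1 is more luminous, by a factor of 2.65.

Star 1: d = 189 ly / 3.26 = 57.98 pc
Star 1: M = m − 5 log₁₀ d + 5 = 6.72 − 5·1.7632 + 5 = 2.904
Star 2: d = 167 ly / 3.26 = 51.23 pc
Star 2: M = m − 5 log₁₀ d + 5 = 7.51 − 5·1.7095 + 5 = 3.963
ΔM = M_1 − M_2 = 2.904 − (3.963) = -1.059; smaller M is more luminous → Star 1.
L ratio = 10^(0.4 |ΔM|) = 10^0.423 = 2.651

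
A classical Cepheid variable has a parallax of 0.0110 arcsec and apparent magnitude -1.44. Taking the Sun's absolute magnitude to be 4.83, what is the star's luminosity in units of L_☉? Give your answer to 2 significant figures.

d = 1/p = 1/0.0110″ = 90.91 pc
M = m − 5 log₁₀ d + 5 = -1.44 − 5·1.9586 + 5 = -6.233
M − M_☉ = -6.233 − 4.83 = -11.063
L/L_☉ = 10^(−0.4 × -11.063) = 26620

L/L_☉ ≈ 27000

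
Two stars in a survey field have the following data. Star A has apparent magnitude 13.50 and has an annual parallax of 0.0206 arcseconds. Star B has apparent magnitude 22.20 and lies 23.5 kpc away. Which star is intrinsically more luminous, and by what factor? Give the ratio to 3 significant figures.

Star B is more luminous, by a factor of 77.6.

Star A: d = 1/p = 1/0.0206″ = 48.54 pc
Star A: M = m − 5 log₁₀ d + 5 = 13.50 − 5·1.6861 + 5 = 10.069
Star B: d = 23.5 kpc = 23500 pc
Star B: M = m − 5 log₁₀ d + 5 = 22.20 − 5·4.3711 + 5 = 5.345
ΔM = M_A − M_B = 10.069 − (5.345) = 4.725; smaller M is more luminous → Star B.
L ratio = 10^(0.4 |ΔM|) = 10^1.890 = 77.60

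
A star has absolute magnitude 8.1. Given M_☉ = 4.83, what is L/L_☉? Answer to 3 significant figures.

L/L_☉ ≈ 0.0492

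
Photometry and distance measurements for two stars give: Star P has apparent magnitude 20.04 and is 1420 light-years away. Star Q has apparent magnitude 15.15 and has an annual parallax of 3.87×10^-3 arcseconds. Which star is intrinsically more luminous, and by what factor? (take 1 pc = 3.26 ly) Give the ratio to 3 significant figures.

Star Q is more luminous, by a factor of 31.8.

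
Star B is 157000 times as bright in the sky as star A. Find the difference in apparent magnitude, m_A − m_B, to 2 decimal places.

m_A − m_B ≈ 12.99

Pogson: Δm = −2.5 log₁₀(ratio) = −2.5 log₁₀(157000) = −2.5 × 5.1959 = -12.990
Star B is brighter so has the smaller magnitude: m_A − m_B is positive.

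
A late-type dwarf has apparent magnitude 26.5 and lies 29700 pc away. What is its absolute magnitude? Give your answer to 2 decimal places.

5 log₁₀(d/10 pc) = 5 log₁₀(29700) − 5 = 17.364
M = m − 5 log₁₀(d/10) = 26.5 − 17.364 = 9.136

M ≈ 9.14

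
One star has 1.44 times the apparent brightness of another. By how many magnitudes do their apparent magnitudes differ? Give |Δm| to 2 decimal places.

|Δm| ≈ 0.40

Pogson: Δm = −2.5 log₁₀(ratio) = −2.5 log₁₀(1.44) = −2.5 × 0.1584 = -0.396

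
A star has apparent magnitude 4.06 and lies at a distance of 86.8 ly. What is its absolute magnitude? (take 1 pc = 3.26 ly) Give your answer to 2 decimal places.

M ≈ 1.93

d = 86.8 ly / 3.26 = 26.63 pc
5 log₁₀(d/10 pc) = 5 log₁₀(26.63) − 5 = 2.127
M = m − 5 log₁₀(d/10) = 4.06 − 2.127 = 1.933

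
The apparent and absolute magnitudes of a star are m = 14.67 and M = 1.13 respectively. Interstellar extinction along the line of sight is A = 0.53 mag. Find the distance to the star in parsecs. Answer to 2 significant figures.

m − M = 5 log₁₀(d/10 pc) + A  ⇒  14.67 − (1.13) − 0.53 = 5 log₁₀(d/10)
13.010 = 5 log₁₀(d/10)
log₁₀ d = (m − M − A)/5 + 1 = 3.6020
d = 10^3.6020 = 3999 pc

d ≈ 4000 pc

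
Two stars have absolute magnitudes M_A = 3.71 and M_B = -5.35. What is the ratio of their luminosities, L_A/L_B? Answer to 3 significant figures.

ΔM = M_A − M_B = 9.06
L_A/L_B = 10^(−0.4 ΔM) = 10^-3.624 = 2.377×10^-4

L_A/L_B ≈ 2.38×10^-4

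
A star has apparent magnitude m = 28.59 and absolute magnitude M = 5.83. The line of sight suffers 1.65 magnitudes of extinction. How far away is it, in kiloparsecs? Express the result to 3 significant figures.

d ≈ 167 kpc

m − M = 5 log₁₀(d/10 pc) + A  ⇒  28.59 − (5.83) − 1.65 = 5 log₁₀(d/10)
21.110 = 5 log₁₀(d/10)
log₁₀ d = (m − M − A)/5 + 1 = 5.2220
d = 10^5.2220 = 166700 pc
= 166.7 kpc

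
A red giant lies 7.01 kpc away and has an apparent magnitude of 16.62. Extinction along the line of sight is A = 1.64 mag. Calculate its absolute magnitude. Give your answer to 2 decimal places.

d = 7.01 kpc = 7010 pc
5 log₁₀(d/10 pc) = 5 log₁₀(7010) − 5 = 14.229
M = m − 5 log₁₀(d/10) − A = 16.62 − 14.229 − 1.64 = 0.751

M ≈ 0.75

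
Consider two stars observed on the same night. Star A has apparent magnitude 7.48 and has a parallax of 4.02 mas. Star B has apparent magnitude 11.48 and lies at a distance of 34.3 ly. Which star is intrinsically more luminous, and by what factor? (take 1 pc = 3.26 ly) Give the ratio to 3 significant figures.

Star A: p = 4.02 mas = 4.02×10^-3″ → d = 1/p = 248.8 pc
Star A: M = m − 5 log₁₀ d + 5 = 7.48 − 5·2.3958 + 5 = 0.501
Star B: d = 34.3 ly / 3.26 = 10.52 pc
Star B: M = m − 5 log₁₀ d + 5 = 11.48 − 5·1.0221 + 5 = 11.370
ΔM = M_A − M_B = 0.501 − (11.370) = -10.868; smaller M is more luminous → Star A.
L ratio = 10^(0.4 |ΔM|) = 10^4.347 = 22250

Star A is more luminous, by a factor of 22300.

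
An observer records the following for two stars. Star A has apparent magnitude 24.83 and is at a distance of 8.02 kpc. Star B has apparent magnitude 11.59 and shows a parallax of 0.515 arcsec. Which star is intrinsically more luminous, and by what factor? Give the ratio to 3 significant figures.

Star A is more luminous, by a factor of 86.3.

Star A: d = 8.02 kpc = 8020 pc
Star A: M = m − 5 log₁₀ d + 5 = 24.83 − 5·3.9042 + 5 = 10.309
Star B: d = 1/p = 1/0.515″ = 1.942 pc
Star B: M = m − 5 log₁₀ d + 5 = 11.59 − 5·0.2882 + 5 = 15.149
ΔM = M_A − M_B = 10.309 − (15.149) = -4.840; smaller M is more luminous → Star A.
L ratio = 10^(0.4 |ΔM|) = 10^1.936 = 86.29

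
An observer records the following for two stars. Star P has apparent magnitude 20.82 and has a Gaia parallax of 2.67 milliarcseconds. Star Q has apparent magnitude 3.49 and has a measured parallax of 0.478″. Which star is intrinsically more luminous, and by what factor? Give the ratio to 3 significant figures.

Star P: p = 2.67 mas = 2.67×10^-3″ → d = 1/p = 374.5 pc
Star P: M = m − 5 log₁₀ d + 5 = 20.82 − 5·2.5735 + 5 = 12.953
Star Q: d = 1/p = 1/0.478″ = 2.092 pc
Star Q: M = m − 5 log₁₀ d + 5 = 3.49 − 5·0.3206 + 5 = 6.887
ΔM = M_P − M_Q = 12.953 − (6.887) = 6.065; smaller M is more luminous → Star Q.
L ratio = 10^(0.4 |ΔM|) = 10^2.426 = 266.8

Star Q is more luminous, by a factor of 267.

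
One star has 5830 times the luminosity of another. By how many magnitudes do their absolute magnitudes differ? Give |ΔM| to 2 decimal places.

|ΔM| ≈ 9.41

Pogson: ΔM = −2.5 log₁₀(ratio) = −2.5 log₁₀(5830) = −2.5 × 3.7657 = -9.414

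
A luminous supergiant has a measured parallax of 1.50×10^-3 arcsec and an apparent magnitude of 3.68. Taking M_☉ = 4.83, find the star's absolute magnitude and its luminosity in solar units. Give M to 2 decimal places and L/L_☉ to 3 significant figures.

M ≈ -5.44; L/L_☉ ≈ 12800

d = 1/p = 1/1.50×10^-3″ = 666.7 pc
M = m − 5 log₁₀ d + 5 = 3.68 − 5·2.8239 + 5 = -5.440
M − M_☉ = -5.440 − 4.83 = -10.270
L/L_☉ = 10^(−0.4 × -10.270) = 12820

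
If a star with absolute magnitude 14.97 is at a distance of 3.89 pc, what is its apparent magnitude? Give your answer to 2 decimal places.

m = M + 5 log₁₀ d − 5 = 14.97 + 5·0.5899 − 5 = 12.920

m ≈ 12.92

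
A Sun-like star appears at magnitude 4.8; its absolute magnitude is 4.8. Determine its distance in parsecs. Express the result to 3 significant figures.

d ≈ 10.0 pc

μ = m − M = 0.000
m − M = 5 log₁₀ d − 5
log₁₀ d = (m − M)/5 + 1 = 1.0000
d = 10^1.0000 = 10.00 pc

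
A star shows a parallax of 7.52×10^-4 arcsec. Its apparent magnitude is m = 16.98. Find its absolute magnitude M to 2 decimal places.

M ≈ 6.36

d = 1/p = 1/7.52×10^-4″ = 1330 pc
5 log₁₀(d/10 pc) = 5 log₁₀(1330) − 5 = 10.619
M = m − 5 log₁₀(d/10) = 16.98 − 10.619 = 6.361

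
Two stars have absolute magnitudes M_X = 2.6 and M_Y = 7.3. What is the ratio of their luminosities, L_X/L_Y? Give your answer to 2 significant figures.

ΔM = M_X − M_Y = -4.7
L_X/L_Y = 10^(−0.4 ΔM) = 10^1.880 = 75.86

L_X/L_Y ≈ 76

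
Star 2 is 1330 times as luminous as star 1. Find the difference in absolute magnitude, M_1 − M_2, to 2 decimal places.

M_1 − M_2 ≈ 7.81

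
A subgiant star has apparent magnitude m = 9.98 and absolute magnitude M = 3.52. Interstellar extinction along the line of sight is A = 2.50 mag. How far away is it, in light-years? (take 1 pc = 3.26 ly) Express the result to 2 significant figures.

m − M = 5 log₁₀(d/10 pc) + A  ⇒  9.98 − (3.52) − 2.50 = 5 log₁₀(d/10)
3.960 = 5 log₁₀(d/10)
log₁₀ d = (m − M − A)/5 + 1 = 1.7920
d = 10^1.7920 = 61.94 pc
= 201.9 ly

d ≈ 200 ly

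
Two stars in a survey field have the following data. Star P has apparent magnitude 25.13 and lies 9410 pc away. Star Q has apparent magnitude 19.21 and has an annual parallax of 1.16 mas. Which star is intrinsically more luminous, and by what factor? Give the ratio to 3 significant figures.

Star P: M = m − 5 log₁₀ d + 5 = 25.13 − 5·3.9736 + 5 = 10.262
Star Q: p = 1.16 mas = 1.16×10^-3″ → d = 1/p = 862.1 pc
Star Q: M = m − 5 log₁₀ d + 5 = 19.21 − 5·2.9355 + 5 = 9.532
ΔM = M_P − M_Q = 10.262 − (9.532) = 0.730; smaller M is more luminous → Star Q.
L ratio = 10^(0.4 |ΔM|) = 10^0.292 = 1.958

Star Q is more luminous, by a factor of 1.96.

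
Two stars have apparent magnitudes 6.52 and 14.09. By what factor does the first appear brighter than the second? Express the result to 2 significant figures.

1100

Δm = 6.52 − (14.09) = -7.57
Flux ratio = 10^(−0.4 Δm) = 10^(−0.4 × -7.57) = 10^3.028 = 1067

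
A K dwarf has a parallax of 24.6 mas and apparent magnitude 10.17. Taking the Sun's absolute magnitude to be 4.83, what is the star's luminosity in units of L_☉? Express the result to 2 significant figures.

d = 1/p = 1000/24.6 mas = 40.65 pc
M = m − 5 log₁₀ d + 5 = 10.17 − 5·1.6091 + 5 = 7.125
M − M_☉ = 7.125 − 4.83 = 2.295
L/L_☉ = 10^(−0.4 × 2.295) = 0.1208

L/L_☉ ≈ 0.12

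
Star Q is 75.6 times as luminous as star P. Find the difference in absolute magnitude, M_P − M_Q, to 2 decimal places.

Pogson: ΔM = −2.5 log₁₀(ratio) = −2.5 log₁₀(75.6) = −2.5 × 1.8785 = -4.696
Star Q is brighter so has the smaller magnitude: M_P − M_Q is positive.

M_P − M_Q ≈ 4.70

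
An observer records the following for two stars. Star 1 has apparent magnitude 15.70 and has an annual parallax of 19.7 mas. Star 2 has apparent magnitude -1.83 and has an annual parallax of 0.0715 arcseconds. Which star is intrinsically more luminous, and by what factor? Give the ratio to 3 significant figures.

Star 1: p = 19.7 mas = 0.0197″ → d = 1/p = 50.76 pc
Star 1: M = m − 5 log₁₀ d + 5 = 15.70 − 5·1.7055 + 5 = 12.172
Star 2: d = 1/p = 1/0.0715″ = 13.99 pc
Star 2: M = m − 5 log₁₀ d + 5 = -1.83 − 5·1.1457 + 5 = -2.558
ΔM = M_1 − M_2 = 12.172 − (-2.558) = 14.731; smaller M is more luminous → Star 2.
L ratio = 10^(0.4 |ΔM|) = 10^5.892 = 780400

Star 2 is more luminous, by a factor of 780000.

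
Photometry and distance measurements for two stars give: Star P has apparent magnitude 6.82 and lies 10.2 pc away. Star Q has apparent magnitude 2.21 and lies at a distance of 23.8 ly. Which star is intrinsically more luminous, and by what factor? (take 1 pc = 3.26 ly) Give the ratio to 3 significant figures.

Star P: M = m − 5 log₁₀ d + 5 = 6.82 − 5·1.0086 + 5 = 6.777
Star Q: d = 23.8 ly / 3.26 = 7.301 pc
Star Q: M = m − 5 log₁₀ d + 5 = 2.21 − 5·0.8634 + 5 = 2.893
ΔM = M_P − M_Q = 6.777 − (2.893) = 3.884; smaller M is more luminous → Star Q.
L ratio = 10^(0.4 |ΔM|) = 10^1.554 = 35.77

Star Q is more luminous, by a factor of 35.8.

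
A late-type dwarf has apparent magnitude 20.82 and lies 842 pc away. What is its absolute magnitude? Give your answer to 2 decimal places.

M ≈ 11.19

5 log₁₀(d/10 pc) = 5 log₁₀(842.0) − 5 = 9.627
M = m − 5 log₁₀(d/10) = 20.82 − 9.627 = 11.193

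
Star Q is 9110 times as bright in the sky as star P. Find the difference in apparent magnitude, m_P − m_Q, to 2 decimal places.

Pogson: Δm = −2.5 log₁₀(ratio) = −2.5 log₁₀(9110) = −2.5 × 3.9595 = -9.899
Star Q is brighter so has the smaller magnitude: m_P − m_Q is positive.

m_P − m_Q ≈ 9.90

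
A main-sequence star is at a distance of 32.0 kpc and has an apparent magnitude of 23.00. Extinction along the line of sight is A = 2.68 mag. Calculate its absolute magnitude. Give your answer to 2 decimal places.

M ≈ 2.79

d = 32.0 kpc = 32000 pc
5 log₁₀(d/10 pc) = 5 log₁₀(32000) − 5 = 17.526
M = m − 5 log₁₀(d/10) − A = 23.00 − 17.526 − 2.68 = 2.794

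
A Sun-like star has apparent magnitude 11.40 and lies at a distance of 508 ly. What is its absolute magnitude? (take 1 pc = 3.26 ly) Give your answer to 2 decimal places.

d = 508 ly / 3.26 = 155.8 pc
5 log₁₀(d/10 pc) = 5 log₁₀(155.8) − 5 = 5.963
M = m − 5 log₁₀(d/10) = 11.40 − 5.963 = 5.437

M ≈ 5.44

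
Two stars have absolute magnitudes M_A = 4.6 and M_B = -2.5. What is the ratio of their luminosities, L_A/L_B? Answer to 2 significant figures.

L_A/L_B ≈ 1.4×10^-3

ΔM = M_A − M_B = 7.1
L_A/L_B = 10^(−0.4 ΔM) = 10^-2.840 = 1.445×10^-3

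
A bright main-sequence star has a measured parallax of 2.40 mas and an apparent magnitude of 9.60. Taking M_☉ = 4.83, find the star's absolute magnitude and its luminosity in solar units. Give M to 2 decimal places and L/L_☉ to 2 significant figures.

M ≈ 1.50; L/L_☉ ≈ 21

d = 1/p = 1000/2.40 mas = 416.7 pc
M = m − 5 log₁₀ d + 5 = 9.60 − 5·2.6198 + 5 = 1.501
M − M_☉ = 1.501 − 4.83 = -3.329
L/L_☉ = 10^(−0.4 × -3.329) = 21.46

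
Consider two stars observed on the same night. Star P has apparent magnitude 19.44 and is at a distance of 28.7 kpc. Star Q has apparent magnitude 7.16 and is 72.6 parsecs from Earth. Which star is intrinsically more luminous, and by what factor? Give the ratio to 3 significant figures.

Star P: d = 28.7 kpc = 28700 pc
Star P: M = m − 5 log₁₀ d + 5 = 19.44 − 5·4.4579 + 5 = 2.151
Star Q: M = m − 5 log₁₀ d + 5 = 7.16 − 5·1.8609 + 5 = 2.855
ΔM = M_P − M_Q = 2.151 − (2.855) = -0.705; smaller M is more luminous → Star P.
L ratio = 10^(0.4 |ΔM|) = 10^0.282 = 1.914

Star P is more luminous, by a factor of 1.91.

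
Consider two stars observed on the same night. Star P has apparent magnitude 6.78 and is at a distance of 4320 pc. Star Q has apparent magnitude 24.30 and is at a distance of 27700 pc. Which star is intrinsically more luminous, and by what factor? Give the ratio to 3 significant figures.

Star P is more luminous, by a factor of 248000.

Star P: M = m − 5 log₁₀ d + 5 = 6.78 − 5·3.6355 + 5 = -6.397
Star Q: M = m − 5 log₁₀ d + 5 = 24.30 − 5·4.4425 + 5 = 7.088
ΔM = M_P − M_Q = -6.397 − (7.088) = -13.485; smaller M is more luminous → Star P.
L ratio = 10^(0.4 |ΔM|) = 10^5.394 = 247700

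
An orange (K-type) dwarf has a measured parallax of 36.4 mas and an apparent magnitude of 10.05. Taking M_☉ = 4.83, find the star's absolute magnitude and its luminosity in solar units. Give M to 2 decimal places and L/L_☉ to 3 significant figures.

M ≈ 7.86; L/L_☉ ≈ 0.0616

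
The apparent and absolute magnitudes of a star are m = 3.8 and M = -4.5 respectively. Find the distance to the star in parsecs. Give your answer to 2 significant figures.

d ≈ 460 pc

μ = m − M = 8.300
m − M = 5 log₁₀ d − 5
log₁₀ d = (m − M)/5 + 1 = 2.6600
d = 10^2.6600 = 457.1 pc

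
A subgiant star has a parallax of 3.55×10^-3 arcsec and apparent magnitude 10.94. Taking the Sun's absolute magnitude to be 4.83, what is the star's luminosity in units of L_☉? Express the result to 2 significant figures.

d = 1/p = 1/3.55×10^-3″ = 281.7 pc
M = m − 5 log₁₀ d + 5 = 10.94 − 5·2.4498 + 5 = 3.691
M − M_☉ = 3.691 − 4.83 = -1.139
L/L_☉ = 10^(−0.4 × -1.139) = 2.855

L/L_☉ ≈ 2.9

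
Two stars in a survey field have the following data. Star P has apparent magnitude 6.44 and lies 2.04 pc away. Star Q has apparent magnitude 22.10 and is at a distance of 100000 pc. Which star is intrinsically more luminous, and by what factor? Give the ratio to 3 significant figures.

Star Q is more luminous, by a factor of 1310.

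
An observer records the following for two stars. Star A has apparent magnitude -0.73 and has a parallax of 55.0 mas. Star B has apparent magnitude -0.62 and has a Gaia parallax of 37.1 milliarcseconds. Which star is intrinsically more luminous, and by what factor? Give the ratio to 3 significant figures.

Star B is more luminous, by a factor of 1.99.

Star A: p = 55.0 mas = 0.0550″ → d = 1/p = 18.18 pc
Star A: M = m − 5 log₁₀ d + 5 = -0.73 − 5·1.2596 + 5 = -2.028
Star B: p = 37.1 mas = 0.0371″ → d = 1/p = 26.95 pc
Star B: M = m − 5 log₁₀ d + 5 = -0.62 − 5·1.4306 + 5 = -2.773
ΔM = M_A − M_B = -2.028 − (-2.773) = 0.745; smaller M is more luminous → Star B.
L ratio = 10^(0.4 |ΔM|) = 10^0.298 = 1.986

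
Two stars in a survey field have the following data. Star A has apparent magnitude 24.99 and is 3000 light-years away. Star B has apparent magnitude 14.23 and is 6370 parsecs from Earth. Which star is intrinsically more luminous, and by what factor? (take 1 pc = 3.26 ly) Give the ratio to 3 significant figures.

Star B is more luminous, by a factor of 965000.

Star A: d = 3000 ly / 3.26 = 920.2 pc
Star A: M = m − 5 log₁₀ d + 5 = 24.99 − 5·2.9639 + 5 = 15.170
Star B: M = m − 5 log₁₀ d + 5 = 14.23 − 5·3.8041 + 5 = 0.209
ΔM = M_A − M_B = 15.170 − (0.209) = 14.961; smaller M is more luminous → Star B.
L ratio = 10^(0.4 |ΔM|) = 10^5.984 = 964900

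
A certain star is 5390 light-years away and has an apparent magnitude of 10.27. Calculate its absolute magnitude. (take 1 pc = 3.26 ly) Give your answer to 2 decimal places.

d = 5390 ly / 3.26 = 1653 pc
5 log₁₀(d/10 pc) = 5 log₁₀(1653) − 5 = 11.092
M = m − 5 log₁₀(d/10) = 10.27 − 11.092 = -0.822

M ≈ -0.82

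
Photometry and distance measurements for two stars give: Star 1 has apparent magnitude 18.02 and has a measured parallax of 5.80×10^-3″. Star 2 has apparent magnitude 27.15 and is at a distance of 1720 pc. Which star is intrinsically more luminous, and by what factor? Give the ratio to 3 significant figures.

Star 1: d = 1/p = 1/5.80×10^-3″ = 172.4 pc
Star 1: M = m − 5 log₁₀ d + 5 = 18.02 − 5·2.2366 + 5 = 11.837
Star 2: M = m − 5 log₁₀ d + 5 = 27.15 − 5·3.2355 + 5 = 15.972
ΔM = M_1 − M_2 = 11.837 − (15.972) = -4.135; smaller M is more luminous → Star 1.
L ratio = 10^(0.4 |ΔM|) = 10^1.654 = 45.09

Star 1 is more luminous, by a factor of 45.1.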